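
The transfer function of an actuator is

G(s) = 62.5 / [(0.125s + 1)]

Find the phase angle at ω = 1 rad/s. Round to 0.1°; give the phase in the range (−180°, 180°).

-7.1°

At ω = 1 rad/s:
pole (1 + j1·0.125) = 1 + j0.125 → |·| ≈ 1.0078, ∠ ≈ 7.13°
∠G = (0°) − (7.13°) = -7.13°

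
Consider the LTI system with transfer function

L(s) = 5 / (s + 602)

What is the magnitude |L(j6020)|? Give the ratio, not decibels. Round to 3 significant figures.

0.000826

At s = jω = j6020:
pole (s+602): 602 + j6020 → |·| = √(602²+6020²) = √36602804 ≈ 6050, ∠ = arctan(6020/602) ≈ 84.29°
|L| = 5 / 6050 ≈ 0.00082645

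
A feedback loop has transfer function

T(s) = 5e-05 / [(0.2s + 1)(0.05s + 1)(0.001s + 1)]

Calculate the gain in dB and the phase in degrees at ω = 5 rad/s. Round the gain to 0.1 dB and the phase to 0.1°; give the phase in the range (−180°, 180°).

At ω = 5 rad/s:
pole (1 + j5·0.2) = 1 + j1 → |·| ≈ 1.4142, ∠ ≈ 45.00°
pole (1 + j5·0.05) = 1 + j0.25 → |·| ≈ 1.0308, ∠ ≈ 14.04°
pole (1 + j5·0.001) = 1 + j0.005 → |·| ≈ 1, ∠ ≈ 0.29°
|T| = 5e-05 · 1 / (1.4142 · 1.0308 · 1) ≈ 3.4299e-05
Gain = 20 log₁₀(3.4299e-05) ≈ -89.29 dB
∠T = (0°) − (45.00° + 14.04° + 0.29°) = -59.33°

-89.3 dB, -59.3°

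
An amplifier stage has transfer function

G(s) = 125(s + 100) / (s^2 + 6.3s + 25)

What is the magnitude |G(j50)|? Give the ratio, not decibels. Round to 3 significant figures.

At s = jω = j50:
zero (s+100): 100 + j50 → |·| = √(100²+50²) = √12500 ≈ 111.8, ∠ = arctan(50/100) ≈ 26.57°
quadratic: (j50)² + 6.3·j50 + 25 = -2475 + j315 → |·| ≈ 2495, ∠ ≈ 172.75°
|G| = 125 · 111.8 / 2495 ≈ 5.6012

5.60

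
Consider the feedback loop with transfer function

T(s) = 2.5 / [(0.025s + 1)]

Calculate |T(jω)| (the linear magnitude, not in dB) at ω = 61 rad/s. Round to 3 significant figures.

1.37

At ω = 61 rad/s:
pole (1 + j61·0.025) = 1 + j1.525 → |·| ≈ 1.8236, ∠ ≈ 56.75°
|T| = 2.5 · 1 / (1.8236) ≈ 1.3709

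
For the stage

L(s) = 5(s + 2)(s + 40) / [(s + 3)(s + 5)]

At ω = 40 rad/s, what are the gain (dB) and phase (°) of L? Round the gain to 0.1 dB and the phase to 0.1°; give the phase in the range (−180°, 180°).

At s = jω = j40:
zero (s+2): 2 + j40 → |·| = √(2²+40²) = √1604 ≈ 40.05, ∠ = arctan(40/2) ≈ 87.14°
zero (s+40): 40 + j40 → |·| = √(40²+40²) = √3200 ≈ 56.569, ∠ = arctan(40/40) ≈ 45.00°
pole (s+3): 3 + j40 → |·| = √(3²+40²) = √1609 ≈ 40.112, ∠ = arctan(40/3) ≈ 85.71°
pole (s+5): 5 + j40 → |·| = √(5²+40²) = √1625 ≈ 40.311, ∠ = arctan(40/5) ≈ 82.87°
|L| = 5 · 2265.6 / 1617 ≈ 7.0056
Gain = 20 log₁₀(7.0056) ≈ 16.91 dB
∠L = 132.14° − 168.58° = -36.44°

16.9 dB, -36.4°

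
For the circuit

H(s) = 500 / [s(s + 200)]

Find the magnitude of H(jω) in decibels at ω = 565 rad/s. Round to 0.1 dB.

At s = jω = j565:
pole (s+200): 200 + j565 → |·| = √(200²+565²) = √359225 ≈ 599.35, ∠ = arctan(565/200) ≈ 70.51°
pole at origin: |s| = 565, ∠ = 90.00° (in denominator)
|H| = 500 / 3.3863e+05 ≈ 0.0014765
Gain = 20 log₁₀(0.0014765) ≈ -56.62 dB

-56.6 dB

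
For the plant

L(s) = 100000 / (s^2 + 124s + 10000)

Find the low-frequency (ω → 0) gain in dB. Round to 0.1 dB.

L(0) = 100000 / 10000 = 10
20 log₁₀(10) ≈ 20.00 dB

20.0 dB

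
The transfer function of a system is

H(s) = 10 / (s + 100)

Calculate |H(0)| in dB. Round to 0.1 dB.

-20.0 dB

H(0) = 10 / (100) = 0.1
20 log₁₀(0.1) ≈ -20.00 dB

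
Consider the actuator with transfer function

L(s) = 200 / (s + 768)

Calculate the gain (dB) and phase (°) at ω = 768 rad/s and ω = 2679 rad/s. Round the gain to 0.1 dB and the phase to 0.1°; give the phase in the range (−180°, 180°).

ω = 768: -14.7 dB, -45.0°; ω = 2679: -22.9 dB, -74.0°

At s = jω = j768:
pole (s+768): 768 + j768 → |·| = √(768²+768²) = √1179648 ≈ 1086.1, ∠ = arctan(768/768) ≈ 45.00°
|L| = 200 / 1086.1 ≈ 0.18415
Gain = 20 log₁₀(0.18415) ≈ -14.70 dB
∠L = 0.00° − 45.00° = -45.00°

At s = jω = j2679:
pole (s+768): 768 + j2679 → |·| = √(768²+2679²) = √7766865 ≈ 2786.9, ∠ = arctan(2679/768) ≈ 74.00°
|L| = 200 / 2786.9 ≈ 0.071764
Gain = 20 log₁₀(0.071764) ≈ -22.88 dB
∠L = 0.00° − 74.00° = -74.00°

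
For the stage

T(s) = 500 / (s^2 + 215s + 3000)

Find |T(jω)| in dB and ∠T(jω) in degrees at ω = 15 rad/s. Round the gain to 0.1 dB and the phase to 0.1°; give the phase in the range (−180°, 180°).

-18.6 dB, -49.3°

Substitute s = j15:
Numerator: 500 = 500 + j0
Denominator: (j15)^2 + 215(j15) + 3000 = 2775 + j3225
|N| = √(500² + 0²) ≈ 500, ∠N ≈ 0.00°
|D| = √(2775² + 3225²) ≈ 4254.6, ∠D ≈ 49.29°
|T| = 500 / 4254.6 ≈ 0.11752
Gain = 20 log₁₀(0.11752) ≈ -18.60 dB
∠T = 0.00° − 49.29° = -49.29°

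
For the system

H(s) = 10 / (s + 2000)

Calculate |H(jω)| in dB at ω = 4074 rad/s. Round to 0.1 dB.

At s = jω = j4074:
pole (s+2000): 2000 + j4074 → |·| = √(2000²+4074²) = √20597476 ≈ 4538.4, ∠ = arctan(4074/2000) ≈ 63.85°
|H| = 10 / 4538.4 ≈ 0.0022034
Gain = 20 log₁₀(0.0022034) ≈ -53.14 dB

-53.1 dB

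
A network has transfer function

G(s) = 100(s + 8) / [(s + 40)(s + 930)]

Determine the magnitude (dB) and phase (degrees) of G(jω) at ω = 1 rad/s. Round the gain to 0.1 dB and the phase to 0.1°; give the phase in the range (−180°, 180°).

-33.3 dB, 5.6°

At s = jω = j1:
zero (s+8): 8 + j1 → |·| = √(8²+1²) = √65 ≈ 8.0623, ∠ = arctan(1/8) ≈ 7.13°
pole (s+40): 40 + j1 → |·| = √(40²+1²) = √1601 ≈ 40.012, ∠ = arctan(1/40) ≈ 1.43°
pole (s+930): 930 + j1 → |·| = √(930²+1²) = √864901 ≈ 930, ∠ = arctan(1/930) ≈ 0.06°
|G| = 100 · 8.0623 / 37211 ≈ 0.021666
Gain = 20 log₁₀(0.021666) ≈ -33.28 dB
∠G = 7.13° − 1.49° = 5.64°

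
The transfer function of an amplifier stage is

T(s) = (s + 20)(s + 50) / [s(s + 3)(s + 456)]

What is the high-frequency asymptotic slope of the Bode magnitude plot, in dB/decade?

-20 dB/decade

Each pole contributes −20 dB/decade at high frequency; each zero contributes +20 dB/decade.
Net: 2 zero(s) − 3 pole(s) → -20 dB/decade.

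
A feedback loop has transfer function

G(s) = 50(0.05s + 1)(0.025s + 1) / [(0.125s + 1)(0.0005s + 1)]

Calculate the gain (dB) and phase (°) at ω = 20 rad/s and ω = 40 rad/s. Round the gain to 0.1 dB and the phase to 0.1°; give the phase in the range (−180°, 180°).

At ω = 20 rad/s:
zero (1 + j20·0.05) = 1 + j1 → |·| ≈ 1.4142, ∠ ≈ 45.00°
zero (1 + j20·0.025) = 1 + j0.5 → |·| ≈ 1.118, ∠ ≈ 26.57°
pole (1 + j20·0.125) = 1 + j2.5 → |·| ≈ 2.6926, ∠ ≈ 68.20°
pole (1 + j20·0.0005) = 1 + j0.01 → |·| ≈ 1, ∠ ≈ 0.57°
|G| = 50 · 1.4142 · 1.118 / (2.6926 · 1) ≈ 29.36
Gain = 20 log₁₀(29.36) ≈ 29.36 dB
∠G = (45.00° + 26.57°) − (68.20° + 0.57°) = 2.80°

At ω = 40 rad/s:
zero (1 + j40·0.05) = 1 + j2 → |·| ≈ 2.2361, ∠ ≈ 63.43°
zero (1 + j40·0.025) = 1 + j1 → |·| ≈ 1.4142, ∠ ≈ 45.00°
pole (1 + j40·0.125) = 1 + j5 → |·| ≈ 5.099, ∠ ≈ 78.69°
pole (1 + j40·0.0005) = 1 + j0.02 → |·| ≈ 1.0002, ∠ ≈ 1.15°
|G| = 50 · 2.2361 · 1.4142 / (5.099 · 1.0002) ≈ 31.003
Gain = 20 log₁₀(31.003) ≈ 29.83 dB
∠G = (63.43° + 45.00°) − (78.69° + 1.15°) = 28.59°

ω = 20: 29.4 dB, 2.8°; ω = 40: 29.8 dB, 28.6°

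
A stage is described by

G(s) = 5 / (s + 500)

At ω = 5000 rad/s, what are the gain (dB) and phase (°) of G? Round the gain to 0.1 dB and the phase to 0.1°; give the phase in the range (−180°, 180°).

At s = jω = j5000:
pole (s+500): 500 + j5000 → |·| = √(500²+5000²) = √25250000 ≈ 5024.9, ∠ = arctan(5000/500) ≈ 84.29°
|G| = 5 / 5024.9 ≈ 0.00099504
Gain = 20 log₁₀(0.00099504) ≈ -60.04 dB
∠G = 0.00° − 84.29° = -84.29°

-60.0 dB, -84.3°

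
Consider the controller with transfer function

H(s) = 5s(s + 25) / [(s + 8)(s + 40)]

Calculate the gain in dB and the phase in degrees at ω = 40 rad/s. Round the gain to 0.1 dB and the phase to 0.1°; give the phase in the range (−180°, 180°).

At s = jω = j40:
zero (s+25): 25 + j40 → |·| = √(25²+40²) = √2225 ≈ 47.17, ∠ = arctan(40/25) ≈ 57.99°
zero at origin: s = j40 → |·| = 40, ∠ = 90.00°
pole (s+8): 8 + j40 → |·| = √(8²+40²) = √1664 ≈ 40.792, ∠ = arctan(40/8) ≈ 78.69°
pole (s+40): 40 + j40 → |·| = √(40²+40²) = √3200 ≈ 56.569, ∠ = arctan(40/40) ≈ 45.00°
|H| = 5 · 1886.8 / 2307.6 ≈ 4.0882
Gain = 20 log₁₀(4.0882) ≈ 12.23 dB
∠H = 147.99° − 123.69° = 24.30°

12.2 dB, 24.3°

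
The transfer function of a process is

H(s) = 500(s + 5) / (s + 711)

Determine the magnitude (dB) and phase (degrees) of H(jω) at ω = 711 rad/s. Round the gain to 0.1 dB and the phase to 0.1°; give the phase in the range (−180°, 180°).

51.0 dB, 44.6°

At s = jω = j711:
zero (s+5): 5 + j711 → |·| = √(5²+711²) = √505546 ≈ 711.02, ∠ = arctan(711/5) ≈ 89.60°
pole (s+711): 711 + j711 → |·| = √(711²+711²) = √1011042 ≈ 1005.5, ∠ = arctan(711/711) ≈ 45.00°
|H| = 500 · 711.02 / 1005.5 ≈ 353.57
Gain = 20 log₁₀(353.57) ≈ 50.97 dB
∠H = 89.60° − 45.00° = 44.60°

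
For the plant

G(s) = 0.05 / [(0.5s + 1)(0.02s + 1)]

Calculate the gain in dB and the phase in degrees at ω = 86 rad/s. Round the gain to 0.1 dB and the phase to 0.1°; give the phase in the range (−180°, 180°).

At ω = 86 rad/s:
pole (1 + j86·0.5) = 1 + j43 → |·| ≈ 43.012, ∠ ≈ 88.67°
pole (1 + j86·0.02) = 1 + j1.72 → |·| ≈ 1.9896, ∠ ≈ 59.83°
|G| = 0.05 · 1 / (43.012 · 1.9896) ≈ 0.00058427
Gain = 20 log₁₀(0.00058427) ≈ -64.67 dB
∠G = (0°) − (88.67° + 59.83°) = -148.50°

-64.7 dB, -148.5°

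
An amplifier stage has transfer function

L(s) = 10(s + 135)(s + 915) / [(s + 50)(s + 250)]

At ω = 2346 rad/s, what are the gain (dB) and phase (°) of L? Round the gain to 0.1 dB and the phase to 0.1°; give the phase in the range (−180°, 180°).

At s = jω = j2346:
zero (s+135): 135 + j2346 → |·| = √(135²+2346²) = √5521941 ≈ 2349.9, ∠ = arctan(2346/135) ≈ 86.71°
zero (s+915): 915 + j2346 → |·| = √(915²+2346²) = √6340941 ≈ 2518.1, ∠ = arctan(2346/915) ≈ 68.69°
pole (s+50): 50 + j2346 → |·| = √(50²+2346²) = √5506216 ≈ 2346.5, ∠ = arctan(2346/50) ≈ 88.78°
pole (s+250): 250 + j2346 → |·| = √(250²+2346²) = √5566216 ≈ 2359.3, ∠ = arctan(2346/250) ≈ 83.92°
|L| = 10 · 5.9173e+06 / 5.5361e+06 ≈ 10.689
Gain = 20 log₁₀(10.689) ≈ 20.58 dB
∠L = 155.40° − 172.70° = -17.30°

20.6 dB, -17.3°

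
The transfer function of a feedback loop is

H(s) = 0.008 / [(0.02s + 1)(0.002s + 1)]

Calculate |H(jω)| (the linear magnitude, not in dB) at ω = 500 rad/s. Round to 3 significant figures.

At ω = 500 rad/s:
pole (1 + j500·0.02) = 1 + j10 → |·| ≈ 10.05, ∠ ≈ 84.29°
pole (1 + j500·0.002) = 1 + j1 → |·| ≈ 1.4142, ∠ ≈ 45.00°
|H| = 0.008 · 1 / (10.05 · 1.4142) ≈ 0.00056288

0.000563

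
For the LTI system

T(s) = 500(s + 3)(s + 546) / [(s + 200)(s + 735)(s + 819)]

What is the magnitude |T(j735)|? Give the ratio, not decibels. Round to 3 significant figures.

0.386

At s = jω = j735:
zero (s+3): 3 + j735 → |·| = √(3²+735²) = √540234 ≈ 735.01, ∠ = arctan(735/3) ≈ 89.77°
zero (s+546): 546 + j735 → |·| = √(546²+735²) = √838341 ≈ 915.61, ∠ = arctan(735/546) ≈ 53.39°
pole (s+200): 200 + j735 → |·| = √(200²+735²) = √580225 ≈ 761.73, ∠ = arctan(735/200) ≈ 74.78°
pole (s+735): 735 + j735 → |·| = √(735²+735²) = √1080450 ≈ 1039.4, ∠ = arctan(735/735) ≈ 45.00°
pole (s+819): 819 + j735 → |·| = √(819²+735²) = √1210986 ≈ 1100.4, ∠ = arctan(735/819) ≈ 41.91°
|T| = 500 · 6.7298e+05 / 8.7123e+08 ≈ 0.38622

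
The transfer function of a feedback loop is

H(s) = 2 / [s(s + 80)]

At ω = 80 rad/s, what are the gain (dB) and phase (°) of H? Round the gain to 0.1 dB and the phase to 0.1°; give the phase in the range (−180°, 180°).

-73.1 dB, -135.0°

At s = jω = j80:
pole (s+80): 80 + j80 → |·| = √(80²+80²) = √12800 ≈ 113.14, ∠ = arctan(80/80) ≈ 45.00°
pole at origin: |s| = 80, ∠ = 90.00° (in denominator)
|H| = 2 / 9051.2 ≈ 0.00022097
Gain = 20 log₁₀(0.00022097) ≈ -73.11 dB
∠H = 0.00° − 135.00° = -135.00°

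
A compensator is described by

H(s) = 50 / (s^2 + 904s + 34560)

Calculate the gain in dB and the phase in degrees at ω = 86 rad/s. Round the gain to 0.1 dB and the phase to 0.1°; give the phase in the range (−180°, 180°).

-64.3 dB, -70.7°

Substitute s = j86:
Numerator: 50 = 50 + j0
Denominator: (j86)^2 + 904(j86) + 34560 = 27164 + j77744
|N| = √(50² + 0²) ≈ 50, ∠N ≈ 0.00°
|D| = √(27164² + 77744²) ≈ 82353, ∠D ≈ 70.74°
|H| = 50 / 82353 ≈ 0.00060714
Gain = 20 log₁₀(0.00060714) ≈ -64.33 dB
∠H = 0.00° − 70.74° = -70.74°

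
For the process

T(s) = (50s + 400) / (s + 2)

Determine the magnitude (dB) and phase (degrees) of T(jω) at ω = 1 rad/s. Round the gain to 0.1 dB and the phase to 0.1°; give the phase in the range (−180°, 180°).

Substitute s = j1:
Numerator: 50(j1) + 400 = 400 + j50
Denominator: (j1) + 2 = 2 + j1
|N| = √(400² + 50²) ≈ 403.11, ∠N ≈ 7.13°
|D| = √(2² + 1²) ≈ 2.2361, ∠D ≈ 26.57°
|T| = 403.11 / 2.2361 ≈ 180.27
Gain = 20 log₁₀(180.27) ≈ 45.12 dB
∠T = 7.13° − 26.57° = -19.44°

45.1 dB, -19.4°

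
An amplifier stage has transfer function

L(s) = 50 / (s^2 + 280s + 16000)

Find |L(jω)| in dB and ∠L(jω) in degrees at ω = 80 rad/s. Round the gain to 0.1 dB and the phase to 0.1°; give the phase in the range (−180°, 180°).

-53.8 dB, -66.8°

Substitute s = j80:
Numerator: 50 = 50 + j0
Denominator: (j80)^2 + 280(j80) + 16000 = 9600 + j22400
|N| = √(50² + 0²) ≈ 50, ∠N ≈ 0.00°
|D| = √(9600² + 22400²) ≈ 24370, ∠D ≈ 66.80°
|L| = 50 / 24370 ≈ 0.0020517
Gain = 20 log₁₀(0.0020517) ≈ -53.76 dB
∠L = 0.00° − 66.80° = -66.80°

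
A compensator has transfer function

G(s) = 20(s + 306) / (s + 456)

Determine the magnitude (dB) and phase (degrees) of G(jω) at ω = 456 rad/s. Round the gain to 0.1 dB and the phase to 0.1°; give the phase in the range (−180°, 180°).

24.6 dB, 11.1°

At s = jω = j456:
zero (s+306): 306 + j456 → |·| = √(306²+456²) = √301572 ≈ 549.16, ∠ = arctan(456/306) ≈ 56.14°
pole (s+456): 456 + j456 → |·| = √(456²+456²) = √415872 ≈ 644.88, ∠ = arctan(456/456) ≈ 45.00°
|G| = 20 · 549.16 / 644.88 ≈ 17.031
Gain = 20 log₁₀(17.031) ≈ 24.62 dB
∠G = 56.14° − 45.00° = 11.14°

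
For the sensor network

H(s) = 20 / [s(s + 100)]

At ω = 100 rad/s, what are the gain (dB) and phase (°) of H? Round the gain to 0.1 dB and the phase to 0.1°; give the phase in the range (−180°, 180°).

-57.0 dB, -135.0°

At s = jω = j100:
pole (s+100): 100 + j100 → |·| = √(100²+100²) = √20000 ≈ 141.42, ∠ = arctan(100/100) ≈ 45.00°
pole at origin: |s| = 100, ∠ = 90.00° (in denominator)
|H| = 20 / 14142 ≈ 0.0014142
Gain = 20 log₁₀(0.0014142) ≈ -56.99 dB
∠H = 0.00° − 135.00° = -135.00°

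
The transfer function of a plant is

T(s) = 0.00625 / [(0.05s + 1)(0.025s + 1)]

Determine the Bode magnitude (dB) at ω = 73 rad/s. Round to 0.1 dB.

-62.0 dB

At ω = 73 rad/s:
pole (1 + j73·0.05) = 1 + j3.65 → |·| ≈ 3.7845, ∠ ≈ 74.68°
pole (1 + j73·0.025) = 1 + j1.825 → |·| ≈ 2.081, ∠ ≈ 61.28°
|T| = 0.00625 · 1 / (3.7845 · 2.081) ≈ 0.0007936
Gain = 20 log₁₀(0.0007936) ≈ -62.01 dB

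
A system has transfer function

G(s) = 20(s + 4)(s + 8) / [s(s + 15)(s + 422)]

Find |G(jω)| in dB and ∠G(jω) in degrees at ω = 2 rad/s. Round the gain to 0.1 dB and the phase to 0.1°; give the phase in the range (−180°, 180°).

At s = jω = j2:
zero (s+4): 4 + j2 → |·| = √(4²+2²) = √20 ≈ 4.4721, ∠ = arctan(2/4) ≈ 26.57°
zero (s+8): 8 + j2 → |·| = √(8²+2²) = √68 ≈ 8.2462, ∠ = arctan(2/8) ≈ 14.04°
pole (s+15): 15 + j2 → |·| = √(15²+2²) = √229 ≈ 15.133, ∠ = arctan(2/15) ≈ 7.59°
pole (s+422): 422 + j2 → |·| = √(422²+2²) = √178088 ≈ 422, ∠ = arctan(2/422) ≈ 0.27°
pole at origin: |s| = 2, ∠ = 90.00° (in denominator)
|G| = 20 · 36.878 / 12772 ≈ 0.057748
Gain = 20 log₁₀(0.057748) ≈ -24.77 dB
∠G = 40.61° − 97.86° = -57.25°

-24.8 dB, -57.3°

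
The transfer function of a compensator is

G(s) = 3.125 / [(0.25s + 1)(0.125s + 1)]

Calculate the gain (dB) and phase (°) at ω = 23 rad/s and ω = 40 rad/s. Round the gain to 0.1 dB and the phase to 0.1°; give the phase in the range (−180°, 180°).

ω = 23: -15.1 dB, -151.0°; ω = 40: -24.3 dB, -163.0°

At ω = 23 rad/s:
pole (1 + j23·0.25) = 1 + j5.75 → |·| ≈ 5.8363, ∠ ≈ 80.13°
pole (1 + j23·0.125) = 1 + j2.875 → |·| ≈ 3.0439, ∠ ≈ 70.82°
|G| = 3.125 · 1 / (5.8363 · 3.0439) ≈ 0.17591
Gain = 20 log₁₀(0.17591) ≈ -15.09 dB
∠G = (0°) − (80.13° + 70.82°) = -150.95°

At ω = 40 rad/s:
pole (1 + j40·0.25) = 1 + j10 → |·| ≈ 10.05, ∠ ≈ 84.29°
pole (1 + j40·0.125) = 1 + j5 → |·| ≈ 5.099, ∠ ≈ 78.69°
|G| = 3.125 · 1 / (10.05 · 5.099) ≈ 0.060982
Gain = 20 log₁₀(0.060982) ≈ -24.30 dB
∠G = (0°) − (84.29° + 78.69°) = -162.98°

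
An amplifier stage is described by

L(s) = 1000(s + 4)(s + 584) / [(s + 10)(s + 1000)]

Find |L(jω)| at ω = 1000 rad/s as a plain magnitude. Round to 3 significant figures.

At s = jω = j1000:
zero (s+4): 4 + j1000 → |·| = √(4²+1000²) = √1000016 ≈ 1000, ∠ = arctan(1000/4) ≈ 89.77°
zero (s+584): 584 + j1000 → |·| = √(584²+1000²) = √1341056 ≈ 1158, ∠ = arctan(1000/584) ≈ 59.72°
pole (s+10): 10 + j1000 → |·| = √(10²+1000²) = √1000100 ≈ 1000, ∠ = arctan(1000/10) ≈ 89.43°
pole (s+1000): 1000 + j1000 → |·| = √(1000²+1000²) = √2000000 ≈ 1414.2, ∠ = arctan(1000/1000) ≈ 45.00°
|L| = 1000 · 1.158e+06 / 1.4142e+06 ≈ 818.84

819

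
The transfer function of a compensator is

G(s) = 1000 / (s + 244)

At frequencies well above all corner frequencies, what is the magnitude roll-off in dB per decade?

-20 dB/decade

Each pole contributes −20 dB/decade at high frequency; each zero contributes +20 dB/decade.
Net: 0 zero(s) − 1 pole(s) → -20 dB/decade.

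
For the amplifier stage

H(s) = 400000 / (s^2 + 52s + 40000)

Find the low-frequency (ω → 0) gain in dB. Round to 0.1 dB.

H(0) = 400000 / 40000 = 10
20 log₁₀(10) ≈ 20.00 dB

20.0 dB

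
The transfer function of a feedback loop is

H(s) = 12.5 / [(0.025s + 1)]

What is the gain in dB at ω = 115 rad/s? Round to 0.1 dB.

12.3 dB

At ω = 115 rad/s:
pole (1 + j115·0.025) = 1 + j2.875 → |·| ≈ 3.0439, ∠ ≈ 70.82°
|H| = 12.5 · 1 / (3.0439) ≈ 4.1066
Gain = 20 log₁₀(4.1066) ≈ 12.27 dB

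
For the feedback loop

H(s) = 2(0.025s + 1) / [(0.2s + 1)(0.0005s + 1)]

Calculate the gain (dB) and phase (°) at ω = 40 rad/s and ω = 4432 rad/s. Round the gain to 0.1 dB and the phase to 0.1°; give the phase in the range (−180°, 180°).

ω = 40: -9.1 dB, -39.0°; ω = 4432: -19.8 dB, -66.2°

At ω = 40 rad/s:
zero (1 + j40·0.025) = 1 + j1 → |·| ≈ 1.4142, ∠ ≈ 45.00°
pole (1 + j40·0.2) = 1 + j8 → |·| ≈ 8.0623, ∠ ≈ 82.87°
pole (1 + j40·0.0005) = 1 + j0.02 → |·| ≈ 1.0002, ∠ ≈ 1.15°
|H| = 2 · 1.4142 / (8.0623 · 1.0002) ≈ 0.35075
Gain = 20 log₁₀(0.35075) ≈ -9.10 dB
∠H = (45.00°) − (82.87° + 1.15°) = -39.02°

At ω = 4432 rad/s:
zero (1 + j4432·0.025) = 1 + j110.8 → |·| ≈ 110.8, ∠ ≈ 89.48°
pole (1 + j4432·0.2) = 1 + j886.4 → |·| ≈ 886.4, ∠ ≈ 89.94°
pole (1 + j4432·0.0005) = 1 + j2.216 → |·| ≈ 2.4312, ∠ ≈ 65.71°
|H| = 2 · 110.8 / (886.4 · 2.4312) ≈ 0.10283
Gain = 20 log₁₀(0.10283) ≈ -19.76 dB
∠H = (89.48°) − (89.94° + 65.71°) = -66.17°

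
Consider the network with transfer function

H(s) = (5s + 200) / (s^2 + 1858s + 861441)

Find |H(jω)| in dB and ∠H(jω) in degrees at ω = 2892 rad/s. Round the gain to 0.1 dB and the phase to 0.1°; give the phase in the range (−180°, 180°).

Substitute s = j2892:
Numerator: 5(j2892) + 200 = 200 + j14460
Denominator: (j2892)^2 + 1858(j2892) + 861441 = -7502223 + j5373336
|N| = √(200² + 14460²) ≈ 14461, ∠N ≈ 89.21°
|D| = √(7502223² + 5373336²) ≈ 9.228e+06, ∠D ≈ 144.39°
|H| = 14461 / 9.228e+06 ≈ 0.0015671
Gain = 20 log₁₀(0.0015671) ≈ -56.10 dB
∠H = 89.21° − 144.39° = -55.18°

-56.1 dB, -55.2°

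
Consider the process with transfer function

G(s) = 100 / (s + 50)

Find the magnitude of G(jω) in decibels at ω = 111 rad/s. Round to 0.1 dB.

-1.7 dB

At s = jω = j111:
pole (s+50): 50 + j111 → |·| = √(50²+111²) = √14821 ≈ 121.74, ∠ = arctan(111/50) ≈ 65.75°
|G| = 100 / 121.74 ≈ 0.82142
Gain = 20 log₁₀(0.82142) ≈ -1.71 dB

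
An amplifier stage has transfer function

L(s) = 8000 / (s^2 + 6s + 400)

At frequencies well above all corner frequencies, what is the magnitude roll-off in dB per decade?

-40 dB/decade

Each pole contributes −20 dB/decade at high frequency; each zero contributes +20 dB/decade.
Net: 0 zero(s) − 2 pole(s) → -40 dB/decade.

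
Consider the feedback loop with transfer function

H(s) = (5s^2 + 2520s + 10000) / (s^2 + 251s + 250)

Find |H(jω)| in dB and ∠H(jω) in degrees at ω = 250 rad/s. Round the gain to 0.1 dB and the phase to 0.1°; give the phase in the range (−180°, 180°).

18.0 dB, -19.1°

Substitute s = j250:
Numerator: 5(j250)^2 + 2520(j250) + 10000 = -302500 + j630000
Denominator: (j250)^2 + 251(j250) + 250 = -62250 + j62750
|N| = √(302500² + 630000²) ≈ 6.9886e+05, ∠N ≈ 115.65°
|D| = √(62250² + 62750²) ≈ 88389, ∠D ≈ 134.77°
|H| = 6.9886e+05 / 88389 ≈ 7.9066
Gain = 20 log₁₀(7.9066) ≈ 17.96 dB
∠H = 115.65° − 134.77° = -19.12°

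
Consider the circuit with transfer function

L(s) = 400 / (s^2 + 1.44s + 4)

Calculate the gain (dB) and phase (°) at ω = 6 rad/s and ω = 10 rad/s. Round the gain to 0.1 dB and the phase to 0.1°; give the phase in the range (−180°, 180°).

At s = jω = j6:
quadratic: (j6)² + 1.44·j6 + 4 = -32 + j8.64 → |·| ≈ 33.146, ∠ ≈ 164.89°
|L| = 400 / 33.146 ≈ 12.068
Gain = 20 log₁₀(12.068) ≈ 21.63 dB
∠L = 0.00° − 164.89° = -164.89°

At s = jω = j10:
quadratic: (j10)² + 1.44·j10 + 4 = -96 + j14.4 → |·| ≈ 97.074, ∠ ≈ 171.47°
|L| = 400 / 97.074 ≈ 4.1206
Gain = 20 log₁₀(4.1206) ≈ 12.30 dB
∠L = 0.00° − 171.47° = -171.47°

ω = 6: 21.6 dB, -164.9°; ω = 10: 12.3 dB, -171.5°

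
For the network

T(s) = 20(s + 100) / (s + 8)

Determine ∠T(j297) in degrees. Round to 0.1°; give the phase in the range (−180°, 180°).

-17.1°

At s = jω = j297:
zero (s+100): 100 + j297 → |·| = √(100²+297²) = √98209 ≈ 313.38, ∠ = arctan(297/100) ≈ 71.39°
pole (s+8): 8 + j297 → |·| = √(8²+297²) = √88273 ≈ 297.11, ∠ = arctan(297/8) ≈ 88.46°
∠T = 71.39° − 88.46° = -17.07°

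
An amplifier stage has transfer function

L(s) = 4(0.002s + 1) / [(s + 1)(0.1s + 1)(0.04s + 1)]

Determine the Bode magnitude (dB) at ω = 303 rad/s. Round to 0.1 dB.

-87.6 dB

At ω = 303 rad/s:
zero (1 + j303·0.002) = 1 + j0.606 → |·| ≈ 1.1693, ∠ ≈ 31.22°
pole (1 + j303·1) = 1 + j303 → |·| ≈ 303, ∠ ≈ 89.81°
pole (1 + j303·0.1) = 1 + j30.3 → |·| ≈ 30.316, ∠ ≈ 88.11°
pole (1 + j303·0.04) = 1 + j12.12 → |·| ≈ 12.161, ∠ ≈ 85.28°
|L| = 4 · 1.1693 / (303 · 30.316 · 12.161) ≈ 4.187e-05
Gain = 20 log₁₀(4.187e-05) ≈ -87.56 dB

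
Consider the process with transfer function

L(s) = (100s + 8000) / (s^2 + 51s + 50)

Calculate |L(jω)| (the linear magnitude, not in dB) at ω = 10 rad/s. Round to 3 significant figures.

15.7

Substitute s = j10:
Numerator: 100(j10) + 8000 = 8000 + j1000
Denominator: (j10)^2 + 51(j10) + 50 = -50 + j510
|N| = √(8000² + 1000²) ≈ 8062.3, ∠N ≈ 7.13°
|D| = √(50² + 510²) ≈ 512.45, ∠D ≈ 95.60°
|L| = 8062.3 / 512.45 ≈ 15.733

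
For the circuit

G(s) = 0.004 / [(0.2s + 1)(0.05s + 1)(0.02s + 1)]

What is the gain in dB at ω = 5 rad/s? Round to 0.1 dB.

At ω = 5 rad/s:
pole (1 + j5·0.2) = 1 + j1 → |·| ≈ 1.4142, ∠ ≈ 45.00°
pole (1 + j5·0.05) = 1 + j0.25 → |·| ≈ 1.0308, ∠ ≈ 14.04°
pole (1 + j5·0.02) = 1 + j0.1 → |·| ≈ 1.005, ∠ ≈ 5.71°
|G| = 0.004 · 1 / (1.4142 · 1.0308 · 1.005) ≈ 0.0027303
Gain = 20 log₁₀(0.0027303) ≈ -51.28 dB

-51.3 dB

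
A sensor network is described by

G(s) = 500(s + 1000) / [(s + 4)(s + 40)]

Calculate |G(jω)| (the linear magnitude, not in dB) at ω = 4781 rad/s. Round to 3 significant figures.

0.107

At s = jω = j4781:
zero (s+1000): 1000 + j4781 → |·| = √(1000²+4781²) = √23857961 ≈ 4884.5, ∠ = arctan(4781/1000) ≈ 78.19°
pole (s+4): 4 + j4781 → |·| = √(4²+4781²) = √22857977 ≈ 4781, ∠ = arctan(4781/4) ≈ 89.95°
pole (s+40): 40 + j4781 → |·| = √(40²+4781²) = √22859561 ≈ 4781.2, ∠ = arctan(4781/40) ≈ 89.52°
|G| = 500 · 4884.5 / 2.2859e+07 ≈ 0.10684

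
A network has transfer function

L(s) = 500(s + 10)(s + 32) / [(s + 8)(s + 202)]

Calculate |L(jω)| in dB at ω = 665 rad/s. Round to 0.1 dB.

53.6 dB

At s = jω = j665:
zero (s+10): 10 + j665 → |·| = √(10²+665²) = √442325 ≈ 665.08, ∠ = arctan(665/10) ≈ 89.14°
zero (s+32): 32 + j665 → |·| = √(32²+665²) = √443249 ≈ 665.77, ∠ = arctan(665/32) ≈ 87.25°
pole (s+8): 8 + j665 → |·| = √(8²+665²) = √442289 ≈ 665.05, ∠ = arctan(665/8) ≈ 89.31°
pole (s+202): 202 + j665 → |·| = √(202²+665²) = √483029 ≈ 695, ∠ = arctan(665/202) ≈ 73.10°
|L| = 500 · 4.4279e+05 / 4.6221e+05 ≈ 478.99
Gain = 20 log₁₀(478.99) ≈ 53.61 dB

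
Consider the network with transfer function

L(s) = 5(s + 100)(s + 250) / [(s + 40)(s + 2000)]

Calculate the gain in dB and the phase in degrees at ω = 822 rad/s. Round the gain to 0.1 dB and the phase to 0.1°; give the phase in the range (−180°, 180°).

6.0 dB, 46.6°

At s = jω = j822:
zero (s+100): 100 + j822 → |·| = √(100²+822²) = √685684 ≈ 828.06, ∠ = arctan(822/100) ≈ 83.06°
zero (s+250): 250 + j822 → |·| = √(250²+822²) = √738184 ≈ 859.18, ∠ = arctan(822/250) ≈ 73.08°
pole (s+40): 40 + j822 → |·| = √(40²+822²) = √677284 ≈ 822.97, ∠ = arctan(822/40) ≈ 87.21°
pole (s+2000): 2000 + j822 → |·| = √(2000²+822²) = √4675684 ≈ 2162.3, ∠ = arctan(822/2000) ≈ 22.34°
|L| = 5 · 7.1145e+05 / 1.7795e+06 ≈ 1.999
Gain = 20 log₁₀(1.999) ≈ 6.02 dB
∠L = 156.14° − 109.55° = 46.59°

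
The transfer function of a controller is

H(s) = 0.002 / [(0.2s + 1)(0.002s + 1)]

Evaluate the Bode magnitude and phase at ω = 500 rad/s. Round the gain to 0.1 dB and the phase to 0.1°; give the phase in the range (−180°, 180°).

-97.0 dB, -134.4°

At ω = 500 rad/s:
pole (1 + j500·0.2) = 1 + j100 → |·| ≈ 100, ∠ ≈ 89.43°
pole (1 + j500·0.002) = 1 + j1 → |·| ≈ 1.4142, ∠ ≈ 45.00°
|H| = 0.002 · 1 / (100 · 1.4142) ≈ 1.4142e-05
Gain = 20 log₁₀(1.4142e-05) ≈ -96.99 dB
∠H = (0°) − (89.43° + 45.00°) = -134.43°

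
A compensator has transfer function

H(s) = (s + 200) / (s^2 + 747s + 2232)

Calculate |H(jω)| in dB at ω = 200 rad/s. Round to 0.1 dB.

-54.7 dB

Substitute s = j200:
Numerator: (j200) + 200 = 200 + j200
Denominator: (j200)^2 + 747(j200) + 2232 = -37768 + j149400
|N| = √(200² + 200²) ≈ 282.84, ∠N ≈ 45.00°
|D| = √(37768² + 149400²) ≈ 1.541e+05, ∠D ≈ 104.19°
|H| = 282.84 / 1.541e+05 ≈ 0.0018354
Gain = 20 log₁₀(0.0018354) ≈ -54.73 dB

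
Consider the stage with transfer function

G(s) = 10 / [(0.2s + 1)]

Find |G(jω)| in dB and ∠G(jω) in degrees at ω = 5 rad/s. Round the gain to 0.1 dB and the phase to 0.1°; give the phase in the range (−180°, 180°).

17.0 dB, -45.0°

At ω = 5 rad/s:
pole (1 + j5·0.2) = 1 + j1 → |·| ≈ 1.4142, ∠ ≈ 45.00°
|G| = 10 · 1 / (1.4142) ≈ 7.0711
Gain = 20 log₁₀(7.0711) ≈ 16.99 dB
∠G = (0°) − (45.00°) = -45.00°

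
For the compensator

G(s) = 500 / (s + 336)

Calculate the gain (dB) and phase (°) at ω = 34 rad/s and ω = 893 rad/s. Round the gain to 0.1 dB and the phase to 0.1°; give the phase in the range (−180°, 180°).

Substitute s = j34:
Numerator: 500 = 500 + j0
Denominator: (j34) + 336 = 336 + j34
|N| = √(500² + 0²) ≈ 500, ∠N ≈ 0.00°
|D| = √(336² + 34²) ≈ 337.72, ∠D ≈ 5.78°
|G| = 500 / 337.72 ≈ 1.4805
Gain = 20 log₁₀(1.4805) ≈ 3.41 dB
∠G = 0.00° − 5.78° = -5.78°

Substitute s = j893:
Numerator: 500 = 500 + j0
Denominator: (j893) + 336 = 336 + j893
|N| = √(500² + 0²) ≈ 500, ∠N ≈ 0.00°
|D| = √(336² + 893²) ≈ 954.12, ∠D ≈ 69.38°
|G| = 500 / 954.12 ≈ 0.52404
Gain = 20 log₁₀(0.52404) ≈ -5.61 dB
∠G = 0.00° − 69.38° = -69.38°

ω = 34: 3.4 dB, -5.8°; ω = 893: -5.6 dB, -69.4°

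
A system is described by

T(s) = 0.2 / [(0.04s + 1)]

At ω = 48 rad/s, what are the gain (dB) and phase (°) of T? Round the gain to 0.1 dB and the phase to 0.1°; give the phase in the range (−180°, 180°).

At ω = 48 rad/s:
pole (1 + j48·0.04) = 1 + j1.92 → |·| ≈ 2.1648, ∠ ≈ 62.49°
|T| = 0.2 · 1 / (2.1648) ≈ 0.092387
Gain = 20 log₁₀(0.092387) ≈ -20.69 dB
∠T = (0°) − (62.49°) = -62.49°

-20.7 dB, -62.5°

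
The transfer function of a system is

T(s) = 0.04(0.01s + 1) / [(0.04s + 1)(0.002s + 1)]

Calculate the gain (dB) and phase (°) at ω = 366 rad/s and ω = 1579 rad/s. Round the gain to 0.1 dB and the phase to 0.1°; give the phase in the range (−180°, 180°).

ω = 366: -41.6 dB, -47.6°; ω = 1579: -50.4 dB, -75.1°

At ω = 366 rad/s:
zero (1 + j366·0.01) = 1 + j3.66 → |·| ≈ 3.7942, ∠ ≈ 74.72°
pole (1 + j366·0.04) = 1 + j14.64 → |·| ≈ 14.674, ∠ ≈ 86.09°
pole (1 + j366·0.002) = 1 + j0.732 → |·| ≈ 1.2393, ∠ ≈ 36.20°
|T| = 0.04 · 3.7942 / (14.674 · 1.2393) ≈ 0.0083456
Gain = 20 log₁₀(0.0083456) ≈ -41.57 dB
∠T = (74.72°) − (86.09° + 36.20°) = -47.57°

At ω = 1579 rad/s:
zero (1 + j1579·0.01) = 1 + j15.79 → |·| ≈ 15.822, ∠ ≈ 86.38°
pole (1 + j1579·0.04) = 1 + j63.16 → |·| ≈ 63.168, ∠ ≈ 89.09°
pole (1 + j1579·0.002) = 1 + j3.158 → |·| ≈ 3.3125, ∠ ≈ 72.43°
|T| = 0.04 · 15.822 / (63.168 · 3.3125) ≈ 0.0030246
Gain = 20 log₁₀(0.0030246) ≈ -50.39 dB
∠T = (86.38°) − (89.09° + 72.43°) = -75.14°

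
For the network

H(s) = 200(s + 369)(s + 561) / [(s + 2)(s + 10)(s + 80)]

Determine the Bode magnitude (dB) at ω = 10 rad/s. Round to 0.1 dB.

71.0 dB

At s = jω = j10:
zero (s+369): 369 + j10 → |·| = √(369²+10²) = √136261 ≈ 369.14, ∠ = arctan(10/369) ≈ 1.55°
zero (s+561): 561 + j10 → |·| = √(561²+10²) = √314821 ≈ 561.09, ∠ = arctan(10/561) ≈ 1.02°
pole (s+2): 2 + j10 → |·| = √(2²+10²) = √104 ≈ 10.198, ∠ = arctan(10/2) ≈ 78.69°
pole (s+10): 10 + j10 → |·| = √(10²+10²) = √200 ≈ 14.142, ∠ = arctan(10/10) ≈ 45.00°
pole (s+80): 80 + j10 → |·| = √(80²+10²) = √6500 ≈ 80.623, ∠ = arctan(10/80) ≈ 7.13°
|H| = 200 · 2.0712e+05 / 11627 ≈ 3562.7
Gain = 20 log₁₀(3562.7) ≈ 71.04 dB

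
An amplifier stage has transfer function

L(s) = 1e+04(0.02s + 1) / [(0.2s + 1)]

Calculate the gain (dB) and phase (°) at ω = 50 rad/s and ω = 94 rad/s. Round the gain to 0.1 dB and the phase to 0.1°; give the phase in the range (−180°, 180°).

At ω = 50 rad/s:
zero (1 + j50·0.02) = 1 + j1 → |·| ≈ 1.4142, ∠ ≈ 45.00°
pole (1 + j50·0.2) = 1 + j10 → |·| ≈ 10.05, ∠ ≈ 84.29°
|L| = 1e+04 · 1.4142 / (10.05) ≈ 1407.2
Gain = 20 log₁₀(1407.2) ≈ 62.97 dB
∠L = (45.00°) − (84.29°) = -39.29°

At ω = 94 rad/s:
zero (1 + j94·0.02) = 1 + j1.88 → |·| ≈ 2.1294, ∠ ≈ 61.99°
pole (1 + j94·0.2) = 1 + j18.8 → |·| ≈ 18.827, ∠ ≈ 86.96°
|L| = 1e+04 · 2.1294 / (18.827) ≈ 1131
Gain = 20 log₁₀(1131) ≈ 61.07 dB
∠L = (61.99°) − (86.96°) = -24.97°

ω = 50: 63.0 dB, -39.3°; ω = 94: 61.1 dB, -25.0°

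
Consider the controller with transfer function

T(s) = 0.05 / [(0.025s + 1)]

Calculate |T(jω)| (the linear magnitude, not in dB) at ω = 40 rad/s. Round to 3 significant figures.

0.0354

At ω = 40 rad/s:
pole (1 + j40·0.025) = 1 + j1 → |·| ≈ 1.4142, ∠ ≈ 45.00°
|T| = 0.05 · 1 / (1.4142) ≈ 0.035356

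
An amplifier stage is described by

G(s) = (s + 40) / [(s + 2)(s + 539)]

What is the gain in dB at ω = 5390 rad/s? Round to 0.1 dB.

At s = jω = j5390:
zero (s+40): 40 + j5390 → |·| = √(40²+5390²) = √29053700 ≈ 5390.1, ∠ = arctan(5390/40) ≈ 89.57°
pole (s+2): 2 + j5390 → |·| = √(2²+5390²) = √29052104 ≈ 5390, ∠ = arctan(5390/2) ≈ 89.98°
pole (s+539): 539 + j5390 → |·| = √(539²+5390²) = √29342621 ≈ 5416.9, ∠ = arctan(5390/539) ≈ 84.29°
|G| = 1 · 5390.1 / 2.9197e+07 ≈ 0.00018461
Gain = 20 log₁₀(0.00018461) ≈ -74.67 dB

-74.7 dB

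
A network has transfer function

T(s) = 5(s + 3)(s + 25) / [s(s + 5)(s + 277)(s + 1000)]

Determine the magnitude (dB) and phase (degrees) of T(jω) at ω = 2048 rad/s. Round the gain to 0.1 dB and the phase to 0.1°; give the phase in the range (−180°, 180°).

At s = jω = j2048:
zero (s+3): 3 + j2048 → |·| = √(3²+2048²) = √4194313 ≈ 2048, ∠ = arctan(2048/3) ≈ 89.92°
zero (s+25): 25 + j2048 → |·| = √(25²+2048²) = √4194929 ≈ 2048.2, ∠ = arctan(2048/25) ≈ 89.30°
pole (s+5): 5 + j2048 → |·| = √(5²+2048²) = √4194329 ≈ 2048, ∠ = arctan(2048/5) ≈ 89.86°
pole (s+277): 277 + j2048 → |·| = √(277²+2048²) = √4271033 ≈ 2066.6, ∠ = arctan(2048/277) ≈ 82.30°
pole (s+1000): 1000 + j2048 → |·| = √(1000²+2048²) = √5194304 ≈ 2279.1, ∠ = arctan(2048/1000) ≈ 63.97°
pole at origin: |s| = 2048, ∠ = 90.00° (in denominator)
|T| = 5 · 4.1947e+06 / 1.9755e+13 ≈ 1.0617e-06
Gain = 20 log₁₀(1.0617e-06) ≈ -119.48 dB
∠T = 179.22° − 326.13° = -146.91°

-119.5 dB, -146.9°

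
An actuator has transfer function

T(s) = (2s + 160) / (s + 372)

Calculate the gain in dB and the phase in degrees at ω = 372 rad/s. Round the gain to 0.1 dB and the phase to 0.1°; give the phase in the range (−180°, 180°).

3.2 dB, 32.9°

Substitute s = j372:
Numerator: 2(j372) + 160 = 160 + j744
Denominator: (j372) + 372 = 372 + j372
|N| = √(160² + 744²) ≈ 761.01, ∠N ≈ 77.86°
|D| = √(372² + 372²) ≈ 526.09, ∠D ≈ 45.00°
|T| = 761.01 / 526.09 ≈ 1.4465
Gain = 20 log₁₀(1.4465) ≈ 3.21 dB
∠T = 77.86° − 45.00° = 32.86°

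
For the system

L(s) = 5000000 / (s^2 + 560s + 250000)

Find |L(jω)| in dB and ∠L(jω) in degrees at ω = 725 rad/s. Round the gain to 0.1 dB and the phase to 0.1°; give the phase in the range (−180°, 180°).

20.2 dB, -124.2°

At s = jω = j725:
quadratic: (j725)² + 560·j725 + 250000 = -275625 + j406000 → |·| ≈ 4.9072e+05, ∠ ≈ 124.17°
|L| = 5000000 / 4.9072e+05 ≈ 10.189
Gain = 20 log₁₀(10.189) ≈ 20.16 dB
∠L = 0.00° − 124.17° = -124.17°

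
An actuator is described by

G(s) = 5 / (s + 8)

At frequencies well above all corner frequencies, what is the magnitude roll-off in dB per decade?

Each pole contributes −20 dB/decade at high frequency; each zero contributes +20 dB/decade.
Net: 0 zero(s) − 1 pole(s) → -20 dB/decade.

-20 dB/decade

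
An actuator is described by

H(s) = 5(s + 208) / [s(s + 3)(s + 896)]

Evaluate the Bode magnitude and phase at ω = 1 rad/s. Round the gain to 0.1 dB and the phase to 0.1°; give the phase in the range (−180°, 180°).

At s = jω = j1:
zero (s+208): 208 + j1 → |·| = √(208²+1²) = √43265 ≈ 208, ∠ = arctan(1/208) ≈ 0.28°
pole (s+3): 3 + j1 → |·| = √(3²+1²) = √10 ≈ 3.1623, ∠ = arctan(1/3) ≈ 18.43°
pole (s+896): 896 + j1 → |·| = √(896²+1²) = √802817 ≈ 896, ∠ = arctan(1/896) ≈ 0.06°
pole at origin: |s| = 1, ∠ = 90.00° (in denominator)
|H| = 5 · 208 / 2833.4 ≈ 0.36705
Gain = 20 log₁₀(0.36705) ≈ -8.71 dB
∠H = 0.28° − 108.49° = -108.21°

-8.7 dB, -108.2°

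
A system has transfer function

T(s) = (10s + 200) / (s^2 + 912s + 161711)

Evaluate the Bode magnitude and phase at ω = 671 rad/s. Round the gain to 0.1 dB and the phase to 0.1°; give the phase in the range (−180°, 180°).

Substitute s = j671:
Numerator: 10(j671) + 200 = 200 + j6710
Denominator: (j671)^2 + 912(j671) + 161711 = -288530 + j611952
|N| = √(200² + 6710²) ≈ 6713, ∠N ≈ 88.29°
|D| = √(288530² + 611952²) ≈ 6.7656e+05, ∠D ≈ 115.24°
|T| = 6713 / 6.7656e+05 ≈ 0.0099223
Gain = 20 log₁₀(0.0099223) ≈ -40.07 dB
∠T = 88.29° − 115.24° = -26.95°

-40.1 dB, -27.0°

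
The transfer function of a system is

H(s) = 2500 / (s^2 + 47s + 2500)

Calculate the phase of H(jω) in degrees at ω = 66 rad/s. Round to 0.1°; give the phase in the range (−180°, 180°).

-120.9°

At s = jω = j66:
quadratic: (j66)² + 47·j66 + 2500 = -1856 + j3102 → |·| ≈ 3614.8, ∠ ≈ 120.89°
∠H = 0.00° − 120.89° = -120.89°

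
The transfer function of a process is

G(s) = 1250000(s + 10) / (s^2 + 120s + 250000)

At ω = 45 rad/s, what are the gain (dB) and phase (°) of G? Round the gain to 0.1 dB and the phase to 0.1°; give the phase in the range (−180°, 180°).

47.3 dB, 76.2°

At s = jω = j45:
zero (s+10): 10 + j45 → |·| = √(10²+45²) = √2125 ≈ 46.098, ∠ = arctan(45/10) ≈ 77.47°
quadratic: (j45)² + 120·j45 + 250000 = 247975 + j5400 → |·| ≈ 2.4803e+05, ∠ ≈ 1.25°
|G| = 1250000 · 46.098 / 2.4803e+05 ≈ 232.32
Gain = 20 log₁₀(232.32) ≈ 47.32 dB
∠G = 77.47° − 1.25° = 76.22°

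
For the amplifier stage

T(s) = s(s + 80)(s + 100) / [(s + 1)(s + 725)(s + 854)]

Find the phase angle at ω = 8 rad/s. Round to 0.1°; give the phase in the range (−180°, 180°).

16.2°

At s = jω = j8:
zero (s+80): 80 + j8 → |·| = √(80²+8²) = √6464 ≈ 80.399, ∠ = arctan(8/80) ≈ 5.71°
zero (s+100): 100 + j8 → |·| = √(100²+8²) = √10064 ≈ 100.32, ∠ = arctan(8/100) ≈ 4.57°
zero at origin: s = j8 → |·| = 8, ∠ = 90.00°
pole (s+1): 1 + j8 → |·| = √(1²+8²) = √65 ≈ 8.0623, ∠ = arctan(8/1) ≈ 82.87°
pole (s+725): 725 + j8 → |·| = √(725²+8²) = √525689 ≈ 725.04, ∠ = arctan(8/725) ≈ 0.63°
pole (s+854): 854 + j8 → |·| = √(854²+8²) = √729380 ≈ 854.04, ∠ = arctan(8/854) ≈ 0.54°
∠T = 100.28° − 84.04° = 16.24°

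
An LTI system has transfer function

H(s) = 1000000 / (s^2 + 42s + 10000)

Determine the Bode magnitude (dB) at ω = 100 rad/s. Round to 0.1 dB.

At s = jω = j100:
quadratic: (j100)² + 42·j100 + 10000 = 0 + j4200 → |·| ≈ 4200, ∠ ≈ 90.00°
|H| = 1000000 / 4200 ≈ 238.1
Gain = 20 log₁₀(238.1) ≈ 47.54 dB

47.5 dB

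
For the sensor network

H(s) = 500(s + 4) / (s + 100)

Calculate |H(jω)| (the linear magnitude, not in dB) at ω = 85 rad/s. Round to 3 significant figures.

324

At s = jω = j85:
zero (s+4): 4 + j85 → |·| = √(4²+85²) = √7241 ≈ 85.094, ∠ = arctan(85/4) ≈ 87.31°
pole (s+100): 100 + j85 → |·| = √(100²+85²) = √17225 ≈ 131.24, ∠ = arctan(85/100) ≈ 40.36°
|H| = 500 · 85.094 / 131.24 ≈ 324.19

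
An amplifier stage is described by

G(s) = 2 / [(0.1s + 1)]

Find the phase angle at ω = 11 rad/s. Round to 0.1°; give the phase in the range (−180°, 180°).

At ω = 11 rad/s:
pole (1 + j11·0.1) = 1 + j1.1 → |·| ≈ 1.4866, ∠ ≈ 47.73°
∠G = (0°) − (47.73°) = -47.73°

-47.7°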